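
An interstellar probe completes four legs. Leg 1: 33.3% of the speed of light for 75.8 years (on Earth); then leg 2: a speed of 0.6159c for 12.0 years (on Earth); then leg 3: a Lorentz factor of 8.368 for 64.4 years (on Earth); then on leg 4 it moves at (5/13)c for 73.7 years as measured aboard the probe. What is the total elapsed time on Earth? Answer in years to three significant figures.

Δt = 232 years

Leg 1: 75.8 years is already measured on Earth.
Leg 2: 12.0 years is already measured on Earth.
Leg 3: 64.4 years is already measured on Earth.
Leg 4: γ = 1/√(1 − (5/13)²) = 13/12 ≈ 1.083; Δt_4 = 1.083 × 73.7 = 79.84 years.
Total: 75.80 + 12.00 + 64.40 + 79.84 years.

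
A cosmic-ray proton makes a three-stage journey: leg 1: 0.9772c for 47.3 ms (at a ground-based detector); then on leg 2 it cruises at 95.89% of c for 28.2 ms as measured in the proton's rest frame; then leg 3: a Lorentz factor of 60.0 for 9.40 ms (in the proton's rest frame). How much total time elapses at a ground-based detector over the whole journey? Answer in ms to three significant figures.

Δt = 711 ms

Leg 1: 47.3 ms is already measured at a ground-based detector.
Leg 2: β = 0.9589; γ = 1/√(1 − 0.9589²) = 1/√0.08051 = 3.524; Δt_2 = 3.524 × 28.2 = 99.39 ms.
Leg 3: γ = 60.0; Δt_3 = 60.00 × 9.40 = 564.0 ms.
Total: 47.30 + 99.39 + 564.0 ms.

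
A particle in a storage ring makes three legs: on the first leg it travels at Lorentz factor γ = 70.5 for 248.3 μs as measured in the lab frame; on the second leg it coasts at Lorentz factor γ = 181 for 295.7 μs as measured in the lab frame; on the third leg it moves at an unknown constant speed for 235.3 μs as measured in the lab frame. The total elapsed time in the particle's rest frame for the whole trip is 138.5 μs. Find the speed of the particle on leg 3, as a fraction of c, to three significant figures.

β = 0.824

Leg 1: γ = 70.5; τ_1 = 248.3/70.50 = 3.522 μs.
Leg 2: γ = 181; τ_2 = 295.7/181.0 = 1.634 μs.
Leg 3: speed unknown; τ_3 = 235.3/γ_3.
Total proper time: 3.522 + 1.634 + τ_3 = 138.5, so τ_3 = 138.5 − 5.156 = 133.3 μs.
γ_3 = 235.3/133.3 = 1.765; β = √(1 − 1/γ²) = √0.6789.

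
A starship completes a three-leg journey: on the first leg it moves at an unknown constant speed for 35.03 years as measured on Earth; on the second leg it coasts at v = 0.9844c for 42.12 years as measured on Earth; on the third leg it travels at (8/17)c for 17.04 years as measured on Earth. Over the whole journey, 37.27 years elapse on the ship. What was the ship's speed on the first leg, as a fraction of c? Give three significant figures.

β = 0.906

Leg 1: speed unknown; τ_1 = 35.03/γ_1.
Leg 2: γ = 1/√(1 − 0.9844²) = 1/√0.03096 = 5.684; τ_2 = 42.12/5.684 = 7.411 years.
Leg 3: γ = 1/√(1 − (8/17)²) = 17/15 ≈ 1.133; τ_3 = 17.04/1.133 = 15.04 years.
Total proper time: τ_1 + 7.411 + 15.04 = 37.27, so τ_1 = 37.27 − 22.45 = 14.82 years.
γ_1 = 35.03/14.82 = 2.363; β = √(1 − 1/γ²) = √0.8209.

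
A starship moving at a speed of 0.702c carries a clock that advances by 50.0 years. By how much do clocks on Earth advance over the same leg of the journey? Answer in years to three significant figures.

γ = 1/√(1 − 0.702²) = 1/√0.5072 = 1.404
The interval measured on the ship is the proper time (both events occur at the same place in that frame); the lab-frame interval is Δt = γτ = 1.404 × 50.0 years.

Δt = 70.2 years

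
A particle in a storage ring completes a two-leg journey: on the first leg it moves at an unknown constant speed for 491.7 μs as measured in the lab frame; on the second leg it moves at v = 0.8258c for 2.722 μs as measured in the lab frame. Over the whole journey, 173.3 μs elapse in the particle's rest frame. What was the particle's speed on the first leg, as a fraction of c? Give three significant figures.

Leg 1: speed unknown; τ_1 = 491.7/γ_1.
Leg 2: γ = 1/√(1 − 0.8258²) = 1/√0.3181 = 1.773; τ_2 = 2.722/1.773 = 1.535 μs.
Total proper time: τ_1 + 1.535 = 173.3, so τ_1 = 173.3 − 1.535 = 171.8 μs.
γ_1 = 491.7/171.8 = 2.863; β = √(1 − 1/γ²) = √0.8780.

β = 0.937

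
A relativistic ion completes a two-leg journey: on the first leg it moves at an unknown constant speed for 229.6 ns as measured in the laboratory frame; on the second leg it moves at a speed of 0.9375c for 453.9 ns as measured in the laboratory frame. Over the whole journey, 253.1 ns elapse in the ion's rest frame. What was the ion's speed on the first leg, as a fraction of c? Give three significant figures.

β = 0.910

Leg 1: speed unknown; τ_1 = 229.6/γ_1.
Leg 2: γ = 1/√(1 − 0.9375²) = 1/√0.1211 = 2.874; τ_2 = 453.9/2.874 = 158.0 ns.
Total proper time: τ_1 + 158.0 = 253.1, so τ_1 = 253.1 − 158.0 = 95.15 ns.
γ_1 = 229.6/95.15 = 2.413; β = √(1 − 1/γ²) = √0.8283.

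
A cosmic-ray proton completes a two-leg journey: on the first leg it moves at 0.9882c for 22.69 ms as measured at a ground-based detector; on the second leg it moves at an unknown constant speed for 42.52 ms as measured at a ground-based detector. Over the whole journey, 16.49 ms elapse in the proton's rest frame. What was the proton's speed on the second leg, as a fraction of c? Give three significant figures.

Leg 1: γ = 1/√(1 − 0.9882²) = 1/√0.02346 = 6.529; τ_1 = 22.69/6.529 = 3.475 ms.
Leg 2: speed unknown; τ_2 = 42.52/γ_2.
Total proper time: 3.475 + τ_2 = 16.49, so τ_2 = 16.49 − 3.475 = 13.01 ms.
γ_2 = 42.52/13.01 = 3.267; β = √(1 − 1/γ²) = √0.9063.

β = 0.952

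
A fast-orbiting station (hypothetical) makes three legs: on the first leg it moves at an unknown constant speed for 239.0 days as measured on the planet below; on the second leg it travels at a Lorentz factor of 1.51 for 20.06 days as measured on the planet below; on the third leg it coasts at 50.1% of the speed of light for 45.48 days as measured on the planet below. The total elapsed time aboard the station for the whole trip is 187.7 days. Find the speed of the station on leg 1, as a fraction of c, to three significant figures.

Leg 1: speed unknown; τ_1 = 239.0/γ_1.
Leg 2: γ = 1.51; τ_2 = 20.06/1.510 = 13.28 days.
Leg 3: β = 0.501; γ = 1/√(1 − 0.501²) = 1/√0.7490 = 1.155; τ_3 = 45.48/1.155 = 39.36 days.
Total proper time: τ_1 + 13.28 + 39.36 = 187.7, so τ_1 = 187.7 − 52.65 = 135.1 days.
γ_1 = 239.0/135.1 = 1.770; β = √(1 − 1/γ²) = √0.6807.

β = 0.825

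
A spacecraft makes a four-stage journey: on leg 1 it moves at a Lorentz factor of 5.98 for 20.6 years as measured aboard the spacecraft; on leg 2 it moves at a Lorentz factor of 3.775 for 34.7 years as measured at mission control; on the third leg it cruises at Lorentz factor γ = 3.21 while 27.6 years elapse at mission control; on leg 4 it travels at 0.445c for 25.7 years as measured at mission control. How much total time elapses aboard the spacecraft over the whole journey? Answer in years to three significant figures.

τ = 61.4 years

Leg 1: 20.6 years is already measured aboard the spacecraft.
Leg 2: γ = 3.775; τ_2 = 34.7/3.775 = 9.192 years.
Leg 3: γ = 3.21; τ_3 = 27.6/3.210 = 8.598 years.
Leg 4: γ = 1/√(1 − 0.445²) = 1/√0.8020 = 1.117; τ_4 = 25.7/1.117 = 23.02 years.
Total: 20.60 + 9.192 + 8.598 + 23.02 years.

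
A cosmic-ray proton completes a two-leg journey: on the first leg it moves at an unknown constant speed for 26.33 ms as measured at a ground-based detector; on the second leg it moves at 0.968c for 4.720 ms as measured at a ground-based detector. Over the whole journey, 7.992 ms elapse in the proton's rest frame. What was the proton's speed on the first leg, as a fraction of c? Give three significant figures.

β = 0.966

Leg 1: speed unknown; τ_1 = 26.33/γ_1.
Leg 2: γ = 1/√(1 − 0.968²) = 1/√0.06298 = 3.985; τ_2 = 4.720/3.985 = 1.184 ms.
Total proper time: τ_1 + 1.184 = 7.992, so τ_1 = 7.992 − 1.184 = 6.808 ms.
γ_1 = 26.33/6.808 = 3.868; β = √(1 − 1/γ²) = √0.9332.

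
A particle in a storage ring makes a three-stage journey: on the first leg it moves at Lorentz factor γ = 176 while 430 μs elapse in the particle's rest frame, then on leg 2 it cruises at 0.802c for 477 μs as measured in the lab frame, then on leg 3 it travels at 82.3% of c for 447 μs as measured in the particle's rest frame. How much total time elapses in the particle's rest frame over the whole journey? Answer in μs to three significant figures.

Leg 1: 430 μs is already measured in the particle's rest frame.
Leg 2: γ = 1/√(1 − 0.802²) = 1/√0.3568 = 1.674; τ_2 = 477/1.674 = 284.9 μs.
Leg 3: 447 μs is already measured in the particle's rest frame.
Total: 430.0 + 284.9 + 447.0 μs.

τ = 1160 μs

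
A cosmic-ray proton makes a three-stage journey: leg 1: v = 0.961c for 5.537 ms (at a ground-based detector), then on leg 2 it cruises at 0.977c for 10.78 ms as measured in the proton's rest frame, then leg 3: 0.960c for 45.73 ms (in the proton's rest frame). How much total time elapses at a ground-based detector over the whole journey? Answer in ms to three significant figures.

Leg 1: 5.537 ms is already measured at a ground-based detector.
Leg 2: γ = 1/√(1 − 0.977²) = 1/√0.04547 = 4.690; Δt_2 = 4.690 × 10.78 = 50.55 ms.
Leg 3: γ = 1/√(1 − 0.960²) = 25/7 ≈ 3.571; Δt_3 = 3.571 × 45.73 = 163.3 ms.
Total: 5.537 + 50.55 + 163.3 ms.

Δt = 219 ms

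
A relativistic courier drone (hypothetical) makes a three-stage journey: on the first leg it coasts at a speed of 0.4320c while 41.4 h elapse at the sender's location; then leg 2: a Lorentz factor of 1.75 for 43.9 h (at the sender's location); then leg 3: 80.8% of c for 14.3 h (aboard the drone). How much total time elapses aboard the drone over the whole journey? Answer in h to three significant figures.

Leg 1: γ = 1/√(1 − 0.4320²) = 1/√0.8134 = 1.109; τ_1 = 41.4/1.109 = 37.34 h.
Leg 2: γ = 1.75; τ_2 = 43.9/1.750 = 25.09 h.
Leg 3: 14.3 h is already measured aboard the drone.
Total: 37.34 + 25.09 + 14.30 h.

τ = 76.7 h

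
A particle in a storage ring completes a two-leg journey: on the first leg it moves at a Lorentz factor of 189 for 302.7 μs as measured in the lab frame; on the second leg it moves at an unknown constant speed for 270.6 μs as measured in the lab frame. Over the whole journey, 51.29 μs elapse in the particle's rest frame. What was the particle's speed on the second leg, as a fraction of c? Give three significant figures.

β = 0.983

Leg 1: γ = 189; τ_1 = 302.7/189.0 = 1.602 μs.
Leg 2: speed unknown; τ_2 = 270.6/γ_2.
Total proper time: 1.602 + τ_2 = 51.29, so τ_2 = 51.29 − 1.602 = 49.69 μs.
γ_2 = 270.6/49.69 = 5.446; β = √(1 − 1/γ²) = √0.9663.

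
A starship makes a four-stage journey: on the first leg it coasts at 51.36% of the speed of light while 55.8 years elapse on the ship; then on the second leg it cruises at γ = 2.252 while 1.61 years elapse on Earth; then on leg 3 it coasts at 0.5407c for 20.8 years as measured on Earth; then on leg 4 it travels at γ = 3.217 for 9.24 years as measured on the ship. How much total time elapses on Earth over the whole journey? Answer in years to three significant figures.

Leg 1: β = 0.5136; γ = 1/√(1 − 0.5136²) = 1/√0.7362 = 1.165; Δt_1 = 1.165 × 55.8 = 65.03 years.
Leg 2: 1.61 years is already measured on Earth.
Leg 3: 20.8 years is already measured on Earth.
Leg 4: γ = 3.217; Δt_4 = 3.217 × 9.24 = 29.73 years.
Total: 65.03 + 1.610 + 20.80 + 29.73 years.

Δt = 117 years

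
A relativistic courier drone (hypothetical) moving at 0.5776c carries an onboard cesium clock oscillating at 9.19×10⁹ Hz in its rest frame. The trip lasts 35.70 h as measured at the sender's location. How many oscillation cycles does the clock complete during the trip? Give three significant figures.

γ = 1/√(1 − 0.5776²) = 1/√0.6664 = 1.225
The oscillator's own cycle count is N = f × τ where τ is the proper time aboard the drone. τ = Δt/γ = 35.70/1.225 = 29.14 h = 1.049×10⁵ s.
N = 9.19×10⁹ × 1.049×10⁵ = 9.642×10¹⁴.

N = 9.64×10¹⁴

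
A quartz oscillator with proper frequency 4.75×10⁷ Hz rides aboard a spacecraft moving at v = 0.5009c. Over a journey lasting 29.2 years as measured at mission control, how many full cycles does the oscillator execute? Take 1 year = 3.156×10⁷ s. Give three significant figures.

γ = 1/√(1 − 0.5009²) = 1/√0.7491 = 1.155
The oscillator's own cycle count is N = f × τ where τ is the proper time aboard the spacecraft. τ = Δt/γ = 29.2/1.155 = 25.27 years = 7.976×10⁸ s.
N = 4.75×10⁷ × 7.976×10⁸ = 3.789×10¹⁶.

N = 3.79×10¹⁶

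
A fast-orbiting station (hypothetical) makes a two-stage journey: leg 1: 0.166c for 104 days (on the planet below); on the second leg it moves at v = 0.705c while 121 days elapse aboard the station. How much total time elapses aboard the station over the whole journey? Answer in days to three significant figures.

τ = 224 days

Leg 1: γ = 1/√(1 − 0.166²) = 1/√0.9724 = 1.014; τ_1 = 104/1.014 = 102.6 days.
Leg 2: 121 days is already measured aboard the station.
Total: 102.6 + 121.0 days.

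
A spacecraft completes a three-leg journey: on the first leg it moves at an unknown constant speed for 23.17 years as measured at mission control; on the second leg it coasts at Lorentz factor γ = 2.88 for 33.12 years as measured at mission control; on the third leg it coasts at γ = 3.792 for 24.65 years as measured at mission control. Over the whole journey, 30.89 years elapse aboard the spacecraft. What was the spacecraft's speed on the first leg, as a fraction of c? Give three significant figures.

Leg 1: speed unknown; τ_1 = 23.17/γ_1.
Leg 2: γ = 2.88; τ_2 = 33.12/2.880 = 11.50 years.
Leg 3: γ = 3.792; τ_3 = 24.65/3.792 = 6.501 years.
Total proper time: τ_1 + 11.50 + 6.501 = 30.89, so τ_1 = 30.89 − 18.00 = 12.89 years.
γ_1 = 23.17/12.89 = 1.798; β = √(1 − 1/γ²) = √0.6905.

β = 0.831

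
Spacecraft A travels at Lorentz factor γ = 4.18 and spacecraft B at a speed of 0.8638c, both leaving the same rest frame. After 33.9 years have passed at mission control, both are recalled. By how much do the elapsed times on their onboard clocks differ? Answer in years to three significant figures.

A: γ = 4.18; τ_A = 33.9/4.180 = 8.110 years.
B: γ = 1/√(1 − 0.8638²) = 1/√0.2538 = 1.985; τ_B = 33.9/1.985 = 17.08 years.

|τ_A − τ_B| = 8.97 years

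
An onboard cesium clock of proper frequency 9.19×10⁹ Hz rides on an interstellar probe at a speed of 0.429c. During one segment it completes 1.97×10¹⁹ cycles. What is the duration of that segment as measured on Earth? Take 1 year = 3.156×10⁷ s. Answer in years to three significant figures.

Δt = 75.2 years

γ = 1/√(1 − 0.429²) = 1/√0.8160 = 1.107
Proper time for N cycles: τ = N/f = 1.97×10¹⁹/(9.19×10⁹) = 2.144×10⁹ s = 67.92 years.
Lab-frame duration Δt = γτ = 1.107 × 67.92 = 75.19 years.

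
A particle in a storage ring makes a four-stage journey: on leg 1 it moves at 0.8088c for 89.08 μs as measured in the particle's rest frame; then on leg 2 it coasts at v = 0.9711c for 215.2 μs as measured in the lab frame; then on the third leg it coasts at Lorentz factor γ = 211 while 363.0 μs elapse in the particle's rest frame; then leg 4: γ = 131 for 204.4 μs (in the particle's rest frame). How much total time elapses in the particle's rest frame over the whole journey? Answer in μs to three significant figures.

τ = 708 μs

Leg 1: 89.08 μs is already measured in the particle's rest frame.
Leg 2: γ = 1/√(1 − 0.9711²) = 1/√0.05696 = 4.190; τ_2 = 215.2/4.190 = 51.36 μs.
Leg 3: 363.0 μs is already measured in the particle's rest frame.
Leg 4: 204.4 μs is already measured in the particle's rest frame.
Total: 89.08 + 51.36 + 363.0 + 204.4 μs.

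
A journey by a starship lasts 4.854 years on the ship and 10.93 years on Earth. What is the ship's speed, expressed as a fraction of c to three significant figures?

v = 0.896c

The proper time is measured on the ship (both events occur at the ship's location); Δt is measured on Earth. γ = Δt/τ = 10.93/4.854 = 2.252.
β = √(1 − 1/γ²) = √(1 − 0.1972) = √0.8028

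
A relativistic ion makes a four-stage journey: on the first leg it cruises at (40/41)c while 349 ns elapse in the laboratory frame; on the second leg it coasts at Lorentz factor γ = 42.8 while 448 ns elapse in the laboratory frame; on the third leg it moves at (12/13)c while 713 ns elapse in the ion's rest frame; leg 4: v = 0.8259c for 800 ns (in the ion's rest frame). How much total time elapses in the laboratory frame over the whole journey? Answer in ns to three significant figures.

Leg 1: 349 ns is already measured in the laboratory frame.
Leg 2: 448 ns is already measured in the laboratory frame.
Leg 3: γ = 1/√(1 − (12/13)²) = 13/5 = 2.600; Δt_3 = 2.600 × 713 = 1854 ns.
Leg 4: γ = 1/√(1 − 0.8259²) = 1/√0.3179 = 1.774; Δt_4 = 1.774 × 800 = 1419 ns.
Total: 349.0 + 448.0 + 1854 + 1419 ns.

Δt = 4070 ns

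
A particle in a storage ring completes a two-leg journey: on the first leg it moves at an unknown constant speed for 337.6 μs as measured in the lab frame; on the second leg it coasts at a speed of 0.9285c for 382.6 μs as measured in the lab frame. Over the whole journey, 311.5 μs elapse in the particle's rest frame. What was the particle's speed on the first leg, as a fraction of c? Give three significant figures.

Leg 1: speed unknown; τ_1 = 337.6/γ_1.
Leg 2: γ = 1/√(1 − 0.9285²) = 1/√0.1379 = 2.693; τ_2 = 382.6/2.693 = 142.1 μs.
Total proper time: τ_1 + 142.1 = 311.5, so τ_1 = 311.5 − 142.1 = 169.4 μs.
γ_1 = 337.6/169.4 = 1.993; β = √(1 − 1/γ²) = √0.7481.

β = 0.865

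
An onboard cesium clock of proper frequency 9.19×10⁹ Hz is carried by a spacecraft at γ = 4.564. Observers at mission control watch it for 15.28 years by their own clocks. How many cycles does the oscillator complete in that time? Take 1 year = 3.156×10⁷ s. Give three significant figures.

N = 9.71×10¹⁷

γ = 4.564
During 15.28 years of lab time, the oscillator's proper time advances by τ = Δt/γ = 15.28/4.564 = 3.348 years = 1.057×10⁸ s.
N = f × τ = 9.19×10⁹ × 1.057×10⁸ = 9.710×10¹⁷.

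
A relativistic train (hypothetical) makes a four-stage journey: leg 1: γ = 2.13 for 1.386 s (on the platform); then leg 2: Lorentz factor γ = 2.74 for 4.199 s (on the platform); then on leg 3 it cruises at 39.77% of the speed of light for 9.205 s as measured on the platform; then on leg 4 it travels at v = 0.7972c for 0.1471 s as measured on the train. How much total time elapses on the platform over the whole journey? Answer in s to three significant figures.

Leg 1: 1.386 s is already measured on the platform.
Leg 2: 4.199 s is already measured on the platform.
Leg 3: 9.205 s is already measured on the platform.
Leg 4: γ = 1/√(1 − 0.7972²) = 1/√0.3645 = 1.656; Δt_4 = 1.656 × 0.1471 = 0.2437 s.
Total: 1.386 + 4.199 + 9.205 + 0.2437 s.

Δt = 15.0 s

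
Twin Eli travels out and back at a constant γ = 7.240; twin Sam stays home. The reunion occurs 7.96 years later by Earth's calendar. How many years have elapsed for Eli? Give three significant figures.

γ = 7.240
Eli's clock measures proper time along the trip: τ = Δt/γ = 7.96/7.240 years.

τ = 1.10 years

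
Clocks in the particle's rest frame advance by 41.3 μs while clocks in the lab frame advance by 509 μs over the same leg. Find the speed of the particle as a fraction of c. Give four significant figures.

The proper time is measured in the particle's rest frame (both events occur at the particle's location); Δt is measured in the lab frame. γ = Δt/τ = 509/41.3 = 12.32.
β = √(1 − 1/γ²) = √(1 − 0.006584) = √0.9934

β = 0.9967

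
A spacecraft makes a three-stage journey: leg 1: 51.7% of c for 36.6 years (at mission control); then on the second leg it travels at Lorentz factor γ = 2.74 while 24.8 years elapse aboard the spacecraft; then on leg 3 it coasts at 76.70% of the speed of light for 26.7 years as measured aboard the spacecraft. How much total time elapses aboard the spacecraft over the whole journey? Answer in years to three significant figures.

τ = 82.8 years

Leg 1: β = 0.517; γ = 1/√(1 − 0.517²) = 1/√0.7327 = 1.168; τ_1 = 36.6/1.168 = 31.33 years.
Leg 2: 24.8 years is already measured aboard the spacecraft.
Leg 3: 26.7 years is already measured aboard the spacecraft.
Total: 31.33 + 24.80 + 26.70 years.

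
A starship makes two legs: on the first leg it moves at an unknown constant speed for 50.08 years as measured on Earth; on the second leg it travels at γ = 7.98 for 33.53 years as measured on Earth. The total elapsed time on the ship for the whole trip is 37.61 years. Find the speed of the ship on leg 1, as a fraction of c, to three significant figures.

β = 0.745

Leg 1: speed unknown; τ_1 = 50.08/γ_1.
Leg 2: γ = 7.98; τ_2 = 33.53/7.980 = 4.202 years.
Total proper time: τ_1 + 4.202 = 37.61, so τ_1 = 37.61 − 4.202 = 33.41 years.
γ_1 = 50.08/33.41 = 1.499; β = √(1 − 1/γ²) = √0.5550.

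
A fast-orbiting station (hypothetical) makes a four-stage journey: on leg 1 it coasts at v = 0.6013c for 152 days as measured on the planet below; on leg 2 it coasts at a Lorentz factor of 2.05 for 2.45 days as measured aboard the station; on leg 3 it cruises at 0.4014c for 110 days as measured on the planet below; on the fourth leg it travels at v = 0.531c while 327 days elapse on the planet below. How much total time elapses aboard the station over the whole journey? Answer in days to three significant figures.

τ = 502 days

Leg 1: γ = 1/√(1 − 0.6013²) = 1/√0.6384 = 1.252; τ_1 = 152/1.252 = 121.5 days.
Leg 2: 2.45 days is already measured aboard the station.
Leg 3: γ = 1/√(1 − 0.4014²) = 1/√0.8389 = 1.092; τ_3 = 110/1.092 = 100.7 days.
Leg 4: γ = 1/√(1 − 0.531²) = 1/√0.7180 = 1.180; τ_4 = 327/1.180 = 277.1 days.
Total: 121.5 + 2.450 + 100.7 + 277.1 days.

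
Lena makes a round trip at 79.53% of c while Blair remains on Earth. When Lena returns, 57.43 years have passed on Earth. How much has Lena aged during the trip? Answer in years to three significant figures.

τ = 34.8 years

β = 0.7953; γ = 1/√(1 − 0.7953²) = 1/√0.3675 = 1.650
Lena's clock measures proper time along the trip: τ = Δt/γ = 57.43/1.650 years.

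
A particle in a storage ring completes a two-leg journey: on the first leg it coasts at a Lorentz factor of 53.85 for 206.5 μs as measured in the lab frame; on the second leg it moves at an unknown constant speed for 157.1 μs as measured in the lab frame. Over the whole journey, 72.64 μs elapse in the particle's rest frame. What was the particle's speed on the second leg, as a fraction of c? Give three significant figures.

Leg 1: γ = 53.85; τ_1 = 206.5/53.85 = 3.835 μs.
Leg 2: speed unknown; τ_2 = 157.1/γ_2.
Total proper time: 3.835 + τ_2 = 72.64, so τ_2 = 72.64 − 3.835 = 68.81 μs.
γ_2 = 157.1/68.81 = 2.283; β = √(1 − 1/γ²) = √0.8082.

β = 0.899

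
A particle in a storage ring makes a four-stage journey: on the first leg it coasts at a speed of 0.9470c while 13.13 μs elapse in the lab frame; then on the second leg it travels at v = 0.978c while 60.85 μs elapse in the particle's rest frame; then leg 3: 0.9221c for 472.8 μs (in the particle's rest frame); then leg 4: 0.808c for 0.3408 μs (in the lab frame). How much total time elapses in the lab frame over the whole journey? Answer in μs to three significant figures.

Δt = 1530 μs

Leg 1: 13.13 μs is already measured in the lab frame.
Leg 2: γ = 1/√(1 − 0.978²) = 1/√0.04352 = 4.794; Δt_2 = 4.794 × 60.85 = 291.7 μs.
Leg 3: γ = 1/√(1 − 0.9221²) = 1/√0.1497 = 2.584; Δt_3 = 2.584 × 472.8 = 1222 μs.
Leg 4: 0.3408 μs is already measured in the lab frame.
Total: 13.13 + 291.7 + 1222 + 0.3408 μs.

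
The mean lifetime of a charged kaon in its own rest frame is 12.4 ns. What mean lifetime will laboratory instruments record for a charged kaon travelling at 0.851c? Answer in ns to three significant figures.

Δt = 23.6 ns

γ = 1/√(1 − 0.851²) = 1/√0.2758 = 1.904
The rest-frame lifetime is the proper time; the lab measures the dilated interval Δt = γτ₀ = 1.904 × 12.4 ns.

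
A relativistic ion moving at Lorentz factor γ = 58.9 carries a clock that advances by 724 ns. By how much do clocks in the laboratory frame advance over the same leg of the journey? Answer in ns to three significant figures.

γ = 58.9
The interval measured in the ion's rest frame is the proper time (both events occur at the same place in that frame); the lab-frame interval is Δt = γτ = 58.90 × 724 ns.

Δt = 4.26×10⁴ ns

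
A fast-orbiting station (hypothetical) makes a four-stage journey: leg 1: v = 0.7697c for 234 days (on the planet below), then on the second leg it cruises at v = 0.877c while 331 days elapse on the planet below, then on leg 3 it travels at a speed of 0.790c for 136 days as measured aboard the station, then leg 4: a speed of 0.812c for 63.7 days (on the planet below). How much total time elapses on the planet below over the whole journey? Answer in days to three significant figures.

Δt = 851 days

Leg 1: 234 days is already measured on the planet below.
Leg 2: 331 days is already measured on the planet below.
Leg 3: γ = 1/√(1 − 0.790²) = 1/√0.3759 = 1.631; Δt_3 = 1.631 × 136 = 221.8 days.
Leg 4: 63.7 days is already measured on the planet below.
Total: 234.0 + 331.0 + 221.8 + 63.70 days.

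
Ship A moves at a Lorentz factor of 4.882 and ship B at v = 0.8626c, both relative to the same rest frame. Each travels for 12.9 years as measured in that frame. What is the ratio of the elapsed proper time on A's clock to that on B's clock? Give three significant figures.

A: γ = 4.882. B: γ = 1/√(1 − 0.8626²) = 1/√0.2559 = 1.977.
τ_A/τ_B = γ_B/γ_A = 1.977/4.882 = 0.4049, so τ_A/τ_B = 0.4049.

τ_A/τ_B = 0.405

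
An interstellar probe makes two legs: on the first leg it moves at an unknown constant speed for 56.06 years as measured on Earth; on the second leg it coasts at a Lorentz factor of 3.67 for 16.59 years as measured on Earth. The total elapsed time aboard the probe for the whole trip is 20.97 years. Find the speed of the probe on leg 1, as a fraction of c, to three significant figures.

β = 0.956

Leg 1: speed unknown; τ_1 = 56.06/γ_1.
Leg 2: γ = 3.67; τ_2 = 16.59/3.670 = 4.520 years.
Total proper time: τ_1 + 4.520 = 20.97, so τ_1 = 20.97 − 4.520 = 16.45 years.
γ_1 = 56.06/16.45 = 3.408; β = √(1 − 1/γ²) = √0.9139.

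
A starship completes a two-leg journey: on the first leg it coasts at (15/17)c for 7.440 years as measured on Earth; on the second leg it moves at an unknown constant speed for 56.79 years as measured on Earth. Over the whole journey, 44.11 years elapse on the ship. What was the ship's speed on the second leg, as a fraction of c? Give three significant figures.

β = 0.699

Leg 1: γ = 1/√(1 − (15/17)²) = 17/8 = 2.125; τ_1 = 7.440/2.125 = 3.501 years.
Leg 2: speed unknown; τ_2 = 56.79/γ_2.
Total proper time: 3.501 + τ_2 = 44.11, so τ_2 = 44.11 − 3.501 = 40.61 years.
γ_2 = 56.79/40.61 = 1.398; β = √(1 − 1/γ²) = √0.4887.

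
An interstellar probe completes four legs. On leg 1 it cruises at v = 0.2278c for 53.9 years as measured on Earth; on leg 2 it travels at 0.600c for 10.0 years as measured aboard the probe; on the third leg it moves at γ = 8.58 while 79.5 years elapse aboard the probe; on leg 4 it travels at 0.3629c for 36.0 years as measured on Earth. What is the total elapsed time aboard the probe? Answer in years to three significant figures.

τ = 176 years

Leg 1: γ = 1/√(1 − 0.2278²) = 1/√0.9481 = 1.027; τ_1 = 53.9/1.027 = 52.48 years.
Leg 2: 10.0 years is already measured aboard the probe.
Leg 3: 79.5 years is already measured aboard the probe.
Leg 4: γ = 1/√(1 − 0.3629²) = 1/√0.8683 = 1.073; τ_4 = 36.0/1.073 = 33.55 years.
Total: 52.48 + 10.00 + 79.50 + 33.55 years.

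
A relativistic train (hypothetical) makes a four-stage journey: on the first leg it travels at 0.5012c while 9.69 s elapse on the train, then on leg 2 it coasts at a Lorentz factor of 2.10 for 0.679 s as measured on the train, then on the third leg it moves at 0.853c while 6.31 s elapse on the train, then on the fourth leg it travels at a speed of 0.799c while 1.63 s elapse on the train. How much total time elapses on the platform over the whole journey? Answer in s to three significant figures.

Leg 1: γ = 1/√(1 − 0.5012²) = 1/√0.7488 = 1.156; Δt_1 = 1.156 × 9.69 = 11.20 s.
Leg 2: γ = 2.10; Δt_2 = 2.100 × 0.679 = 1.426 s.
Leg 3: γ = 1/√(1 − 0.853²) = 1/√0.2724 = 1.916; Δt_3 = 1.916 × 6.31 = 12.09 s.
Leg 4: γ = 1/√(1 − 0.799²) = 1/√0.3616 = 1.663; Δt_4 = 1.663 × 1.63 = 2.711 s.
Total: 11.20 + 1.426 + 12.09 + 2.711 s.

Δt = 27.4 s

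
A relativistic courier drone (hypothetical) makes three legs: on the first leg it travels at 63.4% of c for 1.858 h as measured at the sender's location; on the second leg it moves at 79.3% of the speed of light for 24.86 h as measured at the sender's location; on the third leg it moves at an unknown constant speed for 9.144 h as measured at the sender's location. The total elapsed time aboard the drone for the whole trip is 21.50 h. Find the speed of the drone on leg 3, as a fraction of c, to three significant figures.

Leg 1: β = 0.634; γ = 1/√(1 − 0.634²) = 1/√0.5980 = 1.293; τ_1 = 1.858/1.293 = 1.437 h.
Leg 2: β = 0.793; γ = 1/√(1 − 0.793²) = 1/√0.3712 = 1.641; τ_2 = 24.86/1.641 = 15.15 h.
Leg 3: speed unknown; τ_3 = 9.144/γ_3.
Total proper time: 1.437 + 15.15 + τ_3 = 21.50, so τ_3 = 21.50 − 16.58 = 4.918 h.
γ_3 = 9.144/4.918 = 1.859; β = √(1 − 1/γ²) = √0.7107.

β = 0.843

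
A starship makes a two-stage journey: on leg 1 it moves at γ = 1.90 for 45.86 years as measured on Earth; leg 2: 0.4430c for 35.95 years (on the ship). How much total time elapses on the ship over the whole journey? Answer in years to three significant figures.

τ = 60.1 years

Leg 1: γ = 1.90; τ_1 = 45.86/1.900 = 24.14 years.
Leg 2: 35.95 years is already measured on the ship.
Total: 24.14 + 35.95 years.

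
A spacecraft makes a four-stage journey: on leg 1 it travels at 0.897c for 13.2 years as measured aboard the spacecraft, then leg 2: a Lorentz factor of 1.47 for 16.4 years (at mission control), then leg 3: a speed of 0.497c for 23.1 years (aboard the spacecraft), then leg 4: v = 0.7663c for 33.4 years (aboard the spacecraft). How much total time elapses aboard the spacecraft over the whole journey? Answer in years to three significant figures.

τ = 80.9 years

Leg 1: 13.2 years is already measured aboard the spacecraft.
Leg 2: γ = 1.47; τ_2 = 16.4/1.470 = 11.16 years.
Leg 3: 23.1 years is already measured aboard the spacecraft.
Leg 4: 33.4 years is already measured aboard the spacecraft.
Total: 13.20 + 11.16 + 23.10 + 33.40 years.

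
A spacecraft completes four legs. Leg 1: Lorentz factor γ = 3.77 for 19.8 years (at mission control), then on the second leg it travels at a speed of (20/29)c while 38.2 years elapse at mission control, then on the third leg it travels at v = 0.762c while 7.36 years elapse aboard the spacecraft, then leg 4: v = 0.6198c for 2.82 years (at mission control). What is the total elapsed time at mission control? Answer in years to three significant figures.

Δt = 72.2 years

Leg 1: 19.8 years is already measured at mission control.
Leg 2: 38.2 years is already measured at mission control.
Leg 3: γ = 1/√(1 − 0.762²) = 1/√0.4194 = 1.544; Δt_3 = 1.544 × 7.36 = 11.37 years.
Leg 4: 2.82 years is already measured at mission control.
Total: 19.80 + 38.20 + 11.37 + 2.820 years.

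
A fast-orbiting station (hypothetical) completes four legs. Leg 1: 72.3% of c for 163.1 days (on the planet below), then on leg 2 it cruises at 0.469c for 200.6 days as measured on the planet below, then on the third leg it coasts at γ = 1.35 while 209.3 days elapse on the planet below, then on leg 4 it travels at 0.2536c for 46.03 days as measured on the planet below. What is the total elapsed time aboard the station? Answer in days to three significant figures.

τ = 489 days

Leg 1: β = 0.723; γ = 1/√(1 − 0.723²) = 1/√0.4773 = 1.447; τ_1 = 163.1/1.447 = 112.7 days.
Leg 2: γ = 1/√(1 − 0.469²) = 1/√0.7800 = 1.132; τ_2 = 200.6/1.132 = 177.2 days.
Leg 3: γ = 1.35; τ_3 = 209.3/1.350 = 155.0 days.
Leg 4: γ = 1/√(1 − 0.2536²) = 1/√0.9357 = 1.034; τ_4 = 46.03/1.034 = 44.53 days.
Total: 112.7 + 177.2 + 155.0 + 44.53 days.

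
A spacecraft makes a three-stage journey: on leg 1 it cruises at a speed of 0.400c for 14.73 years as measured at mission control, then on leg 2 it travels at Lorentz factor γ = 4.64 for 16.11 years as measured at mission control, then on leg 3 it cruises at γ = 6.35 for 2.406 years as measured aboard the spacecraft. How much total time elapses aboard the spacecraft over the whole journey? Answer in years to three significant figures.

Leg 1: γ = 1/√(1 − 0.400²) = 1/√0.8400 = 1.091; τ_1 = 14.73/1.091 = 13.50 years.
Leg 2: γ = 4.64; τ_2 = 16.11/4.640 = 3.472 years.
Leg 3: 2.406 years is already measured aboard the spacecraft.
Total: 13.50 + 3.472 + 2.406 years.

τ = 19.4 years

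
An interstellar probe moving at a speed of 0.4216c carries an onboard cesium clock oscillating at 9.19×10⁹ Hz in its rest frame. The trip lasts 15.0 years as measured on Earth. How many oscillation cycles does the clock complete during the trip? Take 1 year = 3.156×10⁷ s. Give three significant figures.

N = 3.94×10¹⁸

γ = 1/√(1 − 0.4216²) = 1/√0.8223 = 1.103
The oscillator's own cycle count is N = f × τ where τ is the proper time aboard the probe. τ = Δt/γ = 15.0/1.103 = 13.60 years = 4.293×10⁸ s.
N = 9.19×10⁹ × 4.293×10⁸ = 3.945×10¹⁸.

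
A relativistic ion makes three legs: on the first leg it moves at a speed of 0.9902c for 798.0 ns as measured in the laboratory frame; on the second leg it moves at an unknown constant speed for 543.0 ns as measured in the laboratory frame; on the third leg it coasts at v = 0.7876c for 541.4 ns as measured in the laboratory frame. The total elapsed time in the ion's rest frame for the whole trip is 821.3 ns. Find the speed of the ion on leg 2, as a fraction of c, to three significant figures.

β = 0.721

Leg 1: γ = 1/√(1 − 0.9902²) = 1/√0.01950 = 7.160; τ_1 = 798.0/7.160 = 111.4 ns.
Leg 2: speed unknown; τ_2 = 543.0/γ_2.
Leg 3: γ = 1/√(1 − 0.7876²) = 1/√0.3797 = 1.623; τ_3 = 541.4/1.623 = 333.6 ns.
Total proper time: 111.4 + τ_2 + 333.6 = 821.3, so τ_2 = 821.3 − 445.0 = 376.3 ns.
γ_2 = 543.0/376.3 = 1.443; β = √(1 − 1/γ²) = √0.5199.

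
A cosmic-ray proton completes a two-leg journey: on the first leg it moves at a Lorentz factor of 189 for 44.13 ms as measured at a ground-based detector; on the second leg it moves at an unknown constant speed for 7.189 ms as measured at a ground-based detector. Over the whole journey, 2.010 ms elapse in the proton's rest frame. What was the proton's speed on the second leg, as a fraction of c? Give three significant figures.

Leg 1: γ = 189; τ_1 = 44.13/189.0 = 0.2335 ms.
Leg 2: speed unknown; τ_2 = 7.189/γ_2.
Total proper time: 0.2335 + τ_2 = 2.010, so τ_2 = 2.010 − 0.2335 = 1.777 ms.
γ_2 = 7.189/1.777 = 4.047; β = √(1 − 1/γ²) = √0.9389.

β = 0.969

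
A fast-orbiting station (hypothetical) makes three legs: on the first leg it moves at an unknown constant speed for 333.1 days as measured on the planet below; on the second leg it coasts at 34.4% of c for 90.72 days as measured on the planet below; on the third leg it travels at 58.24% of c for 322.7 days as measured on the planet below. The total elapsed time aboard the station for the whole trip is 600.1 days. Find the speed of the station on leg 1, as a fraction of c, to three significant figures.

β = 0.652

Leg 1: speed unknown; τ_1 = 333.1/γ_1.
Leg 2: β = 0.344; γ = 1/√(1 − 0.344²) = 1/√0.8817 = 1.065; τ_2 = 90.72/1.065 = 85.18 days.
Leg 3: β = 0.5824; γ = 1/√(1 − 0.5824²) = 1/√0.6608 = 1.230; τ_3 = 322.7/1.230 = 262.3 days.
Total proper time: τ_1 + 85.18 + 262.3 = 600.1, so τ_1 = 600.1 − 347.5 = 252.6 days.
γ_1 = 333.1/252.6 = 1.319; β = √(1 − 1/γ²) = √0.4250.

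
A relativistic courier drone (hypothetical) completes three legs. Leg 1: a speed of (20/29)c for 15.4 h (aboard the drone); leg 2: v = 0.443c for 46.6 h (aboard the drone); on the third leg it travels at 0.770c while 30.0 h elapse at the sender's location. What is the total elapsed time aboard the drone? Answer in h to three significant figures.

τ = 81.1 h

Leg 1: 15.4 h is already measured aboard the drone.
Leg 2: 46.6 h is already measured aboard the drone.
Leg 3: γ = 1/√(1 − 0.770²) = 1/√0.4071 = 1.567; τ_3 = 30.0/1.567 = 19.14 h.
Total: 15.40 + 46.60 + 19.14 h.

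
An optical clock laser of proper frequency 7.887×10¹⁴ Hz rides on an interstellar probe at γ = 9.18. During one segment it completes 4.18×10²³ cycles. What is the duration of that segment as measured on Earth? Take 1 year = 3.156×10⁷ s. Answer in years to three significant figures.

γ = 9.18
Proper time for N cycles: τ = N/f = 4.18×10²³/(7.887×10¹⁴) = 5.300×10⁸ s = 16.79 years.
Lab-frame duration Δt = γτ = 9.180 × 16.79 = 154.2 years.

Δt = 154 years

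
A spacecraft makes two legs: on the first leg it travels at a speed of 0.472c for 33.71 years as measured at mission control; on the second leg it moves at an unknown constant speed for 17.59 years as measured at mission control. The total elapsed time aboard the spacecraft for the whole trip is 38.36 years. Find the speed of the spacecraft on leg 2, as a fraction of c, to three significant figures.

Leg 1: γ = 1/√(1 − 0.472²) = 1/√0.7772 = 1.134; τ_1 = 33.71/1.134 = 29.72 years.
Leg 2: speed unknown; τ_2 = 17.59/γ_2.
Total proper time: 29.72 + τ_2 = 38.36, so τ_2 = 38.36 − 29.72 = 8.641 years.
γ_2 = 17.59/8.641 = 2.036; β = √(1 − 1/γ²) = √0.7587.

β = 0.871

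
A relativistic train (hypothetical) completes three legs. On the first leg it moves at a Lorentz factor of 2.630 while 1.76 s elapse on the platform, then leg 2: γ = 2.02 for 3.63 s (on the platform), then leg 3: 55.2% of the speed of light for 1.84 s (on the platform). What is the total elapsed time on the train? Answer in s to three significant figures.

Leg 1: γ = 2.630; τ_1 = 1.76/2.630 = 0.6692 s.
Leg 2: γ = 2.02; τ_2 = 3.63/2.020 = 1.797 s.
Leg 3: β = 0.552; γ = 1/√(1 − 0.552²) = 1/√0.6953 = 1.199; τ_3 = 1.84/1.199 = 1.534 s.
Total: 0.6692 + 1.797 + 1.534 s.

τ = 4.00 s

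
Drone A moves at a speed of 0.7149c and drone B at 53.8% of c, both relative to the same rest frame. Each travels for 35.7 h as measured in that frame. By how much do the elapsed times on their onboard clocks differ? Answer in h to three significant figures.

|τ_A − τ_B| = 5.13 h

A: γ = 1/√(1 − 0.7149²) = 1/√0.4889 = 1.430; τ_A = 35.7/1.430 = 24.96 h.
B: β = 0.538; γ = 1/√(1 − 0.538²) = 1/√0.7106 = 1.186; τ_B = 35.7/1.186 = 30.09 h.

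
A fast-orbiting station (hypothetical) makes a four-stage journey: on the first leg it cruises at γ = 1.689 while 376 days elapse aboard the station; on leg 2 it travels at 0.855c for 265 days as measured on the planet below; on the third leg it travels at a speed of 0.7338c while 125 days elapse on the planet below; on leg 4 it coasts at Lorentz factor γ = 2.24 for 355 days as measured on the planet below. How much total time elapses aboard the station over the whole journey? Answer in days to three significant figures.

Leg 1: 376 days is already measured aboard the station.
Leg 2: γ = 1/√(1 − 0.855²) = 1/√0.2690 = 1.928; τ_2 = 265/1.928 = 137.4 days.
Leg 3: γ = 1/√(1 − 0.7338²) = 1/√0.4615 = 1.472; τ_3 = 125/1.472 = 84.92 days.
Leg 4: γ = 2.24; τ_4 = 355/2.240 = 158.5 days.
Total: 376.0 + 137.4 + 84.92 + 158.5 days.

τ = 757 days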